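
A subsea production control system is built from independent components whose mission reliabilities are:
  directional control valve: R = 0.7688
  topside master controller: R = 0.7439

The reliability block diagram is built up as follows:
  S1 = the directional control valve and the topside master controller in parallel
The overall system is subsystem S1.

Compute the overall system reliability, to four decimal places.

Parallel (directional control valve and topside master controller): 1 − (1 − 0.768800)(1 − 0.743900) = 0.9408

0.9408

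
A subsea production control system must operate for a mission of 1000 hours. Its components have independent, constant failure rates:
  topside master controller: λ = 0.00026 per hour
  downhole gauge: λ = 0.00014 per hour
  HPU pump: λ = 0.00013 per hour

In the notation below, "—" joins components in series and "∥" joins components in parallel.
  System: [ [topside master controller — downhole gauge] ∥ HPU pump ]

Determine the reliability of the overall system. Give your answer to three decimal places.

R(topside master controller) = exp(−0.00026 × 1000) = 0.77105
R(downhole gauge) = exp(−0.00014 × 1000) = 0.86936
R(HPU pump) = exp(−0.00013 × 1000) = 0.87810
Series (topside master controller and downhole gauge): 0.77105 × 0.86936 = 0.67032
Parallel ([0.67032] and HPU pump): 1 − (1 − 0.67032)(1 − 0.87810) = 0.960

0.960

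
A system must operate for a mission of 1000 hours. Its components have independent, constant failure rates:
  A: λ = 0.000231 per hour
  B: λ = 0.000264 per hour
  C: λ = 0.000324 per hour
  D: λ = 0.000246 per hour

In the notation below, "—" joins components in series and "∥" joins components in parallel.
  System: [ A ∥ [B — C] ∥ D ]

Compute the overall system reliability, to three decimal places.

R(A) = exp(−0.000231 × 1000) = 0.79374
R(B) = exp(−0.000264 × 1000) = 0.76797
R(C) = exp(−0.000324 × 1000) = 0.72325
R(D) = exp(−0.000246 × 1000) = 0.78192
Series (B and C): 0.76797 × 0.72325 = 0.55543
Parallel (A, [0.55543], and D): 1 − (1 − 0.79374)(1 − 0.55543)(1 − 0.78192) = 0.980

0.980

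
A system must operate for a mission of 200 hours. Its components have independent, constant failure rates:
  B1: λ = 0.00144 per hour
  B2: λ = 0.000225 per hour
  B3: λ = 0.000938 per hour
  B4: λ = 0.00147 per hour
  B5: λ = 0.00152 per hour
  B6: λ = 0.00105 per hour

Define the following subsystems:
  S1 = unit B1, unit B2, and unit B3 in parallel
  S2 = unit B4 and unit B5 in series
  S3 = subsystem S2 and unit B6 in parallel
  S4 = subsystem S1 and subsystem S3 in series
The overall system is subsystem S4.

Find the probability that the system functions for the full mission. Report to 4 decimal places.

0.9130

R(B1) = exp(−0.00144 × 200) = 0.749762
R(B2) = exp(−0.000225 × 200) = 0.955997
R(B3) = exp(−0.000938 × 200) = 0.828946
R(B4) = exp(−0.00147 × 200) = 0.745276
R(B5) = exp(−0.00152 × 200) = 0.737861
R(B6) = exp(−0.00105 × 200) = 0.810584
Parallel (B1, B2, and B3): 1 − (1 − 0.749762)(1 − 0.955997)(1 − 0.828946) = 0.998116
Series (B4 and B5): 0.745276 × 0.737861 = 0.549910
Parallel ([0.549910] and B6): 1 − (1 − 0.549910)(1 − 0.810584) = 0.914746
Series ([0.998116] and [0.914746]): 0.998116 × 0.914746 = 0.9130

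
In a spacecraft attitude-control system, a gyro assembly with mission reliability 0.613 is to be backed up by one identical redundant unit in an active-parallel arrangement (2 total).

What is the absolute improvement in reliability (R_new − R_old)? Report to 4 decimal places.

R_before = 0.613
R_after = 1 − (1 − 0.613)^2 = 0.8502
ΔR = 0.8502 − 0.613 = 0.2372

0.2372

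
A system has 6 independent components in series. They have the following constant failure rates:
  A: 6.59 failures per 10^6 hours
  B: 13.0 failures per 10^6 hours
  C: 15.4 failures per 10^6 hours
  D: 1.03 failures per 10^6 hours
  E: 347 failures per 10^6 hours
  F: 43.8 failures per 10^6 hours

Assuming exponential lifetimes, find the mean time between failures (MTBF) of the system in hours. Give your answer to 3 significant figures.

2340

Series of exponential components: λ_sys = Σ λ_i
λ_sys = 0.00000659 + 0.0000130 + 0.0000154 + 0.00000103 + 0.000347 + 0.0000438 = 4.2682e-04 /h
MTBF = 1 / λ_sys = 2340 h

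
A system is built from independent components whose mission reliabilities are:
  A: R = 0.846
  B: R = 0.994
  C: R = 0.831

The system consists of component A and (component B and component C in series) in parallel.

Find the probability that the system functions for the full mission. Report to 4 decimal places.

Series (B and C): 0.994000 × 0.831000 = 0.826014
Parallel (A and [0.826014]): 1 − (1 − 0.846000)(1 − 0.826014) = 0.9732

0.9732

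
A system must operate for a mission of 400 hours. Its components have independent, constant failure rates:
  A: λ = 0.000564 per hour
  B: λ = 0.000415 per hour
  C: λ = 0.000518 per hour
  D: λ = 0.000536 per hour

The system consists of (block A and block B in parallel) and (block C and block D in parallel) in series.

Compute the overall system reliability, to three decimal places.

R(A) = exp(−0.000564 × 400) = 0.79804
R(B) = exp(−0.000415 × 400) = 0.84705
R(C) = exp(−0.000518 × 400) = 0.81286
R(D) = exp(−0.000536 × 400) = 0.80703
Parallel (A and B): 1 − (1 − 0.79804)(1 − 0.84705) = 0.96911
Parallel (C and D): 1 − (1 − 0.81286)(1 − 0.80703) = 0.96389
Series ([0.96911] and [0.96389]): 0.96911 × 0.96389 = 0.934

0.934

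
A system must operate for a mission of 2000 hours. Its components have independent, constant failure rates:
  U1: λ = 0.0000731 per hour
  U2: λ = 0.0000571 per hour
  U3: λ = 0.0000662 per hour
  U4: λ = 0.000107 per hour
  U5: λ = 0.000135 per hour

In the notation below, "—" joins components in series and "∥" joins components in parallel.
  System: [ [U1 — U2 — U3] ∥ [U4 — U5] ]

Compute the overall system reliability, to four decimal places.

R(U1) = exp(−0.0000731 × 2000) = 0.863985
R(U2) = exp(−0.0000571 × 2000) = 0.892080
R(U3) = exp(−0.0000662 × 2000) = 0.875991
R(U4) = exp(−0.000107 × 2000) = 0.807348
R(U5) = exp(−0.000135 × 2000) = 0.763379
Series (U1, U2, and U3): 0.863985 × 0.892080 × 0.875991 = 0.675165
Series (U4 and U5): 0.807348 × 0.763379 = 0.616313
Parallel ([0.675165] and [0.616313]): 1 − (1 − 0.675165)(1 − 0.616313) = 0.8754

0.8754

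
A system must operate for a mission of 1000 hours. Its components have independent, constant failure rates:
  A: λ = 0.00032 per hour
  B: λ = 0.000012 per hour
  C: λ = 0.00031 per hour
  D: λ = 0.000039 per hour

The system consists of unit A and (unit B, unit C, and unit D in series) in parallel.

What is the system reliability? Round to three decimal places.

R(A) = exp(−0.00032 × 1000) = 0.72615
R(B) = exp(−0.000012 × 1000) = 0.98807
R(C) = exp(−0.00031 × 1000) = 0.73345
R(D) = exp(−0.000039 × 1000) = 0.96175
Series (B, C, and D): 0.98807 × 0.73345 × 0.96175 = 0.69698
Parallel (A and [0.69698]): 1 − (1 − 0.72615)(1 − 0.69698) = 0.917

0.917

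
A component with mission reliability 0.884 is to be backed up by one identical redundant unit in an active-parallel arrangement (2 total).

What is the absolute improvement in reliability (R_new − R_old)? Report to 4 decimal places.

R_before = 0.884
R_after = 1 − (1 − 0.884)^2 = 0.9865
ΔR = 0.9865 − 0.884 = 0.1025

0.1025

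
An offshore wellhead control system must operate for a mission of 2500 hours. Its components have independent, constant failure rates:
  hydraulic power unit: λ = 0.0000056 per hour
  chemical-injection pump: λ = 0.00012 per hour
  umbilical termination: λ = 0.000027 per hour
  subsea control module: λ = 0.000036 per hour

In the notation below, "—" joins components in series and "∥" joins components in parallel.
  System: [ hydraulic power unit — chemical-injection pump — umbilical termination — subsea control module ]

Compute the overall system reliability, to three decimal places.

0.624

R(hydraulic power unit) = exp(−0.0000056 × 2500) = 0.98610
R(chemical-injection pump) = exp(−0.00012 × 2500) = 0.74082
R(umbilical termination) = exp(−0.000027 × 2500) = 0.93473
R(subsea control module) = exp(−0.000036 × 2500) = 0.91393
Series (hydraulic power unit, chemical-injection pump, umbilical termination, and subsea control module): 0.98610 × 0.74082 × 0.93473 × 0.91393 = 0.624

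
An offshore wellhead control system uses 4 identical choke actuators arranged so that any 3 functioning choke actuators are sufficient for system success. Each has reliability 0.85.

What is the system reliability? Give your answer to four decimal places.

0.8905

R = Σ_{i=3}^{4} C(4,i) p^i (1−p)^{4−i} with p = 0.85
C(4,3)·0.85^3·0.15^1 = 0.368475
C(4,4)·0.85^4·0.15^0 = 0.522006
Sum = 0.8905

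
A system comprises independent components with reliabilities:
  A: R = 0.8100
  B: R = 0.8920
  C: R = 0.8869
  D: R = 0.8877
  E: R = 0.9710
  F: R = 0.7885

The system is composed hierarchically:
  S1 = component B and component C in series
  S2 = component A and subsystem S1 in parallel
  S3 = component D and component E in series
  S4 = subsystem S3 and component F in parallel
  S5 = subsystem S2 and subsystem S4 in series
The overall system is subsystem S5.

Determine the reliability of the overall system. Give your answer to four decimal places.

0.9323

Series (B and C): 0.892000 × 0.886900 = 0.791115
Parallel (A and [0.791115]): 1 − (1 − 0.810000)(1 − 0.791115) = 0.960312
Series (D and E): 0.887700 × 0.971000 = 0.861957
Parallel ([0.861957] and F): 1 − (1 − 0.861957)(1 − 0.788500) = 0.970804
Series ([0.960312] and [0.970804]): 0.960312 × 0.970804 = 0.9323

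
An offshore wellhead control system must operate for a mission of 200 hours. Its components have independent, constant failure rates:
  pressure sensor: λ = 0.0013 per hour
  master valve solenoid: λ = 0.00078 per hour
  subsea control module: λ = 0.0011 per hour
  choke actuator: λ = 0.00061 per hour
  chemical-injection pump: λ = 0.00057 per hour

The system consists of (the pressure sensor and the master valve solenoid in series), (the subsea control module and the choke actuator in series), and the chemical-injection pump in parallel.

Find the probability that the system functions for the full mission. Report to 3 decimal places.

0.989

R(pressure sensor) = exp(−0.0013 × 200) = 0.77105
R(master valve solenoid) = exp(−0.00078 × 200) = 0.85556
R(subsea control module) = exp(−0.0011 × 200) = 0.80252
R(choke actuator) = exp(−0.00061 × 200) = 0.88515
R(chemical-injection pump) = exp(−0.00057 × 200) = 0.89226
Series (pressure sensor and master valve solenoid): 0.77105 × 0.85556 = 0.65968
Series (subsea control module and choke actuator): 0.80252 × 0.88515 = 0.71035
Parallel ([0.65968], [0.71035], and chemical-injection pump): 1 − (1 − 0.65968)(1 − 0.71035)(1 − 0.89226) = 0.989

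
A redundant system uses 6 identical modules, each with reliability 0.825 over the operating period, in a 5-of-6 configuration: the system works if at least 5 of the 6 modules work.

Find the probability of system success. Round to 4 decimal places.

R = Σ_{i=5}^{6} C(6,i) p^i (1−p)^{6−i} with p = 0.825
C(6,5)·0.825^5·0.175^1 = 0.401291
C(6,6)·0.825^6·0.175^0 = 0.315300
Sum = 0.7166

0.7166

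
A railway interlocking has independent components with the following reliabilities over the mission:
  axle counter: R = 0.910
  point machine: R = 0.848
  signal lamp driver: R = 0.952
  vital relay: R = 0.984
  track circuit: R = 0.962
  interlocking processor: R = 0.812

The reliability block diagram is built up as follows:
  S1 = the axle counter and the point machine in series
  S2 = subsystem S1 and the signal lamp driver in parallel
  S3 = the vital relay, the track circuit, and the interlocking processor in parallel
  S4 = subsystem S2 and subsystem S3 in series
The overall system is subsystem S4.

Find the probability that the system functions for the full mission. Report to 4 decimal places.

0.9889

Series (axle counter and point machine): 0.910000 × 0.848000 = 0.771680
Parallel ([0.771680] and signal lamp driver): 1 − (1 − 0.771680)(1 − 0.952000) = 0.989041
Parallel (vital relay, track circuit, and interlocking processor): 1 − (1 − 0.984000)(1 − 0.962000)(1 − 0.812000) = 0.999886
Series ([0.989041] and [0.999886]): 0.989041 × 0.999886 = 0.9889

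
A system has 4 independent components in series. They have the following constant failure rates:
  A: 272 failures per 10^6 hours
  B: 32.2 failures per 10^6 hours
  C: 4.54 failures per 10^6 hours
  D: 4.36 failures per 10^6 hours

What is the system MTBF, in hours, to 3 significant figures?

Series of exponential components: λ_sys = Σ λ_i
λ_sys = 0.000272 + 0.0000322 + 0.00000454 + 0.00000436 = 3.1310e-04 /h
MTBF = 1 / λ_sys = 3190 h

3190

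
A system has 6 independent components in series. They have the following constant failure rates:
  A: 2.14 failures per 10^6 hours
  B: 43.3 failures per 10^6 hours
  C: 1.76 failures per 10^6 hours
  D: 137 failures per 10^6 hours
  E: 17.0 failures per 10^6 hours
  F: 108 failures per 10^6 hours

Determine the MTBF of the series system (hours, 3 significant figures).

Series of exponential components: λ_sys = Σ λ_i
λ_sys = 0.00000214 + 0.0000433 + 0.00000176 + 0.000137 + 0.0000170 + 0.000108 = 3.0920e-04 /h
MTBF = 1 / λ_sys = 3230 h

3230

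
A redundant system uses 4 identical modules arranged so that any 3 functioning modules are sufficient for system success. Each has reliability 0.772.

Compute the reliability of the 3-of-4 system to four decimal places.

R = Σ_{i=3}^{4} C(4,i) p^i (1−p)^{4−i} with p = 0.772
C(4,3)·0.772^3·0.228^1 = 0.419611
C(4,4)·0.772^4·0.228^0 = 0.355197
Sum = 0.7748

0.7748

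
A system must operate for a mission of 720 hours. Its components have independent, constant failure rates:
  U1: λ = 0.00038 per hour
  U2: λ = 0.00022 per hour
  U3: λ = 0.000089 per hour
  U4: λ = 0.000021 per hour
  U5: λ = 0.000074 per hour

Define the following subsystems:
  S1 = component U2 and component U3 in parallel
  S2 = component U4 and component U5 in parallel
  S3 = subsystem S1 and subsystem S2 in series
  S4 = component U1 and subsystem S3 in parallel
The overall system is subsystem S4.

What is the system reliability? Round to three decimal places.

R(U1) = exp(−0.00038 × 720) = 0.76064
R(U2) = exp(−0.00022 × 720) = 0.85351
R(U3) = exp(−0.000089 × 720) = 0.93793
R(U4) = exp(−0.000021 × 720) = 0.98499
R(U5) = exp(−0.000074 × 720) = 0.94811
Parallel (U2 and U3): 1 − (1 − 0.85351)(1 − 0.93793) = 0.99091
Parallel (U4 and U5): 1 − (1 − 0.98499)(1 − 0.94811) = 0.99922
Series ([0.99091] and [0.99922]): 0.99091 × 0.99922 = 0.99014
Parallel (U1 and [0.99014]): 1 − (1 − 0.76064)(1 − 0.99014) = 0.998

0.998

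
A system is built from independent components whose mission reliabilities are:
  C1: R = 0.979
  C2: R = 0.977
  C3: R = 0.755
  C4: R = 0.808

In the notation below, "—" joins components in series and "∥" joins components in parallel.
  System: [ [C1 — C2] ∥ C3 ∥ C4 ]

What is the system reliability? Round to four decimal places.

0.9980

Series (C1 and C2): 0.979000 × 0.977000 = 0.956483
Parallel ([0.956483], C3, and C4): 1 − (1 − 0.956483)(1 − 0.755000)(1 − 0.808000) = 0.9980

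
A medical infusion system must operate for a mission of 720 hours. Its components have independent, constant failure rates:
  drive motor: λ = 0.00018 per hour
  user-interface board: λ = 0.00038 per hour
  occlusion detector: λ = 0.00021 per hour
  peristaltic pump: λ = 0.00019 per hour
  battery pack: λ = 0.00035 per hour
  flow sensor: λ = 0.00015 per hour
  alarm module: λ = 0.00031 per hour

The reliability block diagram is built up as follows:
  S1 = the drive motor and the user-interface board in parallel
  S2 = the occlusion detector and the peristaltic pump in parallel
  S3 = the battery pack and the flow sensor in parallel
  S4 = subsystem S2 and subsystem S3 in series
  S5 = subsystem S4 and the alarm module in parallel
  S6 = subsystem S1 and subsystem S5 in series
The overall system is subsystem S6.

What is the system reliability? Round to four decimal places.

R(drive motor) = exp(−0.00018 × 720) = 0.878447
R(user-interface board) = exp(−0.00038 × 720) = 0.760636
R(occlusion detector) = exp(−0.00021 × 720) = 0.859676
R(peristaltic pump) = exp(−0.00019 × 720) = 0.872145
R(battery pack) = exp(−0.00035 × 720) = 0.777245
R(flow sensor) = exp(−0.00015 × 720) = 0.897628
R(alarm module) = exp(−0.00031 × 720) = 0.799955
Parallel (drive motor and user-interface board): 1 − (1 − 0.878447)(1 − 0.760636) = 0.970905
Parallel (occlusion detector and peristaltic pump): 1 − (1 − 0.859676)(1 − 0.872145) = 0.982059
Parallel (battery pack and flow sensor): 1 − (1 − 0.777245)(1 − 0.897628) = 0.977196
Series ([0.982059] and [0.977196]): 0.982059 × 0.977196 = 0.959664
Parallel ([0.959664] and alarm module): 1 − (1 − 0.959664)(1 − 0.799955) = 0.991931
Series ([0.970905] and [0.991931]): 0.970905 × 0.991931 = 0.9631

0.9631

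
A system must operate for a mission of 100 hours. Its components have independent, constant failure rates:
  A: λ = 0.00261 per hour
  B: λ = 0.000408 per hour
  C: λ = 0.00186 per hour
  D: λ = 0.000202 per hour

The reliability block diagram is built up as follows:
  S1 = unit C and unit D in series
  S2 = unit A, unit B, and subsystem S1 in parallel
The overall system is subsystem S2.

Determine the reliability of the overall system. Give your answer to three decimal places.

0.998

R(A) = exp(−0.00261 × 100) = 0.77028
R(B) = exp(−0.000408 × 100) = 0.96002
R(C) = exp(−0.00186 × 100) = 0.83027
R(D) = exp(−0.000202 × 100) = 0.98000
Series (C and D): 0.83027 × 0.98000 = 0.81366
Parallel (A, B, and [0.81366]): 1 − (1 − 0.77028)(1 − 0.96002)(1 − 0.81366) = 0.998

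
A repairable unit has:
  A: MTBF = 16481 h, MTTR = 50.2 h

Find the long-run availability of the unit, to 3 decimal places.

0.997

A(A) = MTBF/(MTBF+MTTR) = 16481/(16481+50.2) = 0.997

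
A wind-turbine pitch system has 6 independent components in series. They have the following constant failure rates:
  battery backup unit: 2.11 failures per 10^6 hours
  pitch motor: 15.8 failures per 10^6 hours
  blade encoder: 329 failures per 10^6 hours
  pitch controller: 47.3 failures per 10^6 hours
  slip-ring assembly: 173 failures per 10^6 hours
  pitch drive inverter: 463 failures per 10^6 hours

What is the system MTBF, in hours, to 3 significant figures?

971

Series of exponential components: λ_sys = Σ λ_i
λ_sys = 0.00000211 + 0.0000158 + 0.000329 + 0.0000473 + 0.000173 + 0.000463 = 1.0302e-03 /h
MTBF = 1 / λ_sys = 971 h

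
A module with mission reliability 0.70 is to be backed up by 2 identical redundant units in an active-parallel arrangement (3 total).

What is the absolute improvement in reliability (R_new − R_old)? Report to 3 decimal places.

0.273

R_before = 0.70
R_after = 1 − (1 − 0.70)^3 = 0.973
ΔR = 0.973 − 0.70 = 0.273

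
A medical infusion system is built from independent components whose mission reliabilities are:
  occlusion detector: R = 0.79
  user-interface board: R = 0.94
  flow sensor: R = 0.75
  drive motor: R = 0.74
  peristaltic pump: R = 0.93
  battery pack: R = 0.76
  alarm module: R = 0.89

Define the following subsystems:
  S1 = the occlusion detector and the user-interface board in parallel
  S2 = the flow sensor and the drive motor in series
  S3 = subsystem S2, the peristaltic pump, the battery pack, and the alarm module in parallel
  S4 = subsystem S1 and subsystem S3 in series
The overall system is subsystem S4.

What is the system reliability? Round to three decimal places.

Parallel (occlusion detector and user-interface board): 1 − (1 − 0.79000)(1 − 0.94000) = 0.98740
Series (flow sensor and drive motor): 0.75000 × 0.74000 = 0.55500
Parallel ([0.55500], peristaltic pump, battery pack, and alarm module): 1 − (1 − 0.55500)(1 − 0.93000)(1 − 0.76000)(1 − 0.89000) = 0.99918
Series ([0.98740] and [0.99918]): 0.98740 × 0.99918 = 0.987

0.987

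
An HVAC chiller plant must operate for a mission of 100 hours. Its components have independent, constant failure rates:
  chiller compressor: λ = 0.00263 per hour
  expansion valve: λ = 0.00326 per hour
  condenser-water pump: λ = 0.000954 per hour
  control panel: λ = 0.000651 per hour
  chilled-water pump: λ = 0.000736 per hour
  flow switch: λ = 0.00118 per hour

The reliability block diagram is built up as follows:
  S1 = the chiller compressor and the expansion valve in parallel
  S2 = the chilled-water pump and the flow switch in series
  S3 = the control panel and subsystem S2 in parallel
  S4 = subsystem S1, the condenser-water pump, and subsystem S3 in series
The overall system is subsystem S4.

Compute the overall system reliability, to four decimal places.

0.8412

R(chiller compressor) = exp(−0.00263 × 100) = 0.768742
R(expansion valve) = exp(−0.00326 × 100) = 0.721805
R(condenser-water pump) = exp(−0.000954 × 100) = 0.909009
R(control panel) = exp(−0.000651 × 100) = 0.936974
R(chilled-water pump) = exp(−0.000736 × 100) = 0.929043
R(flow switch) = exp(−0.00118 × 100) = 0.888696
Parallel (chiller compressor and expansion valve): 1 − (1 − 0.768742)(1 − 0.721805) = 0.935665
Series (chilled-water pump and flow switch): 0.929043 × 0.888696 = 0.825637
Parallel (control panel and [0.825637]): 1 − (1 − 0.936974)(1 − 0.825637) = 0.989011
Series ([0.935665], condenser-water pump, and [0.989011]): 0.935665 × 0.909009 × 0.989011 = 0.8412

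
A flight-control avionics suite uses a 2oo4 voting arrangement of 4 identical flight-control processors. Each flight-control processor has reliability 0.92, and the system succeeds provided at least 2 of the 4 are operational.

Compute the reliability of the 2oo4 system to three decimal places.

0.998

R = Σ_{i=2}^{4} C(4,i) p^i (1−p)^{4−i} with p = 0.92
C(4,2)·0.92^2·0.08^2 = 0.03250
C(4,3)·0.92^3·0.08^1 = 0.24918
C(4,4)·0.92^4·0.08^0 = 0.71639
Sum = 0.998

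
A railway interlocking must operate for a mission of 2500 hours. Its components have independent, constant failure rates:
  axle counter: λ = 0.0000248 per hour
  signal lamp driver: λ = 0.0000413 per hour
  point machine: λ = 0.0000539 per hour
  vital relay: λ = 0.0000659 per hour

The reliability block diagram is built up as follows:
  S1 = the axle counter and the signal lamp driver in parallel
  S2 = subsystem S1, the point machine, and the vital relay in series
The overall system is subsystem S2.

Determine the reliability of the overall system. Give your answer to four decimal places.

R(axle counter) = exp(−0.0000248 × 2500) = 0.939883
R(signal lamp driver) = exp(−0.0000413 × 2500) = 0.901901
R(point machine) = exp(−0.0000539 × 2500) = 0.873934
R(vital relay) = exp(−0.0000659 × 2500) = 0.848106
Parallel (axle counter and signal lamp driver): 1 − (1 − 0.939883)(1 − 0.901901) = 0.994103
Series ([0.994103], point machine, and vital relay): 0.994103 × 0.873934 × 0.848106 = 0.7368

0.7368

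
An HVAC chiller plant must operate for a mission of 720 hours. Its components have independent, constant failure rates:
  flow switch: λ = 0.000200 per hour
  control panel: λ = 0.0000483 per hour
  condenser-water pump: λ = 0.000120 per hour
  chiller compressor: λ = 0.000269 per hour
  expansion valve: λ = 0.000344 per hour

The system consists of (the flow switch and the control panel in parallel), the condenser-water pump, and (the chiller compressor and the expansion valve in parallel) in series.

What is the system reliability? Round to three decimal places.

0.878

R(flow switch) = exp(−0.000200 × 720) = 0.86589
R(control panel) = exp(−0.0000483 × 720) = 0.96582
R(condenser-water pump) = exp(−0.000120 × 720) = 0.91723
R(chiller compressor) = exp(−0.000269 × 720) = 0.82392
R(expansion valve) = exp(−0.000344 × 720) = 0.78061
Parallel (flow switch and control panel): 1 − (1 − 0.86589)(1 − 0.96582) = 0.99542
Parallel (chiller compressor and expansion valve): 1 − (1 − 0.82392)(1 − 0.78061) = 0.96137
Series ([0.99542], condenser-water pump, and [0.96137]): 0.99542 × 0.91723 × 0.96137 = 0.878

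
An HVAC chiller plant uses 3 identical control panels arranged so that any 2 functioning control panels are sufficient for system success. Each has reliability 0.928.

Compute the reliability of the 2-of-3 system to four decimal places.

0.9852

R = Σ_{i=2}^{3} C(3,i) p^i (1−p)^{3−i} with p = 0.928
C(3,2)·0.928^2·0.072^1 = 0.186016
C(3,3)·0.928^3·0.072^0 = 0.799179
Sum = 0.9852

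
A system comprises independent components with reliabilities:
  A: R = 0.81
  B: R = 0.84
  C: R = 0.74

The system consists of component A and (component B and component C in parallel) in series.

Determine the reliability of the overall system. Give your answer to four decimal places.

Parallel (B and C): 1 − (1 − 0.840000)(1 − 0.740000) = 0.958400
Series (A and [0.958400]): 0.810000 × 0.958400 = 0.7763

0.7763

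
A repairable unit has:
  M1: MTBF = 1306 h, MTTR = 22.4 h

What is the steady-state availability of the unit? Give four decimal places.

0.9831

A(M1) = MTBF/(MTBF+MTTR) = 1306/(1306+22.4) = 0.9831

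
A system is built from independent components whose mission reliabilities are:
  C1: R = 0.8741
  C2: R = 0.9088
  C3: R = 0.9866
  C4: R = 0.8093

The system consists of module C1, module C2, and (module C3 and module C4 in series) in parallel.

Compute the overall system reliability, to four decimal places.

Series (C3 and C4): 0.986600 × 0.809300 = 0.798455
Parallel (C1, C2, and [0.798455]): 1 − (1 − 0.874100)(1 − 0.908800)(1 − 0.798455) = 0.9977

0.9977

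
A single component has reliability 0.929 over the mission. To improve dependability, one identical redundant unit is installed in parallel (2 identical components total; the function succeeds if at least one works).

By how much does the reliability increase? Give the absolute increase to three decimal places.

R_before = 0.929
R_after = 1 − (1 − 0.929)^2 = 0.995
ΔR = 0.995 − 0.929 = 0.066

0.066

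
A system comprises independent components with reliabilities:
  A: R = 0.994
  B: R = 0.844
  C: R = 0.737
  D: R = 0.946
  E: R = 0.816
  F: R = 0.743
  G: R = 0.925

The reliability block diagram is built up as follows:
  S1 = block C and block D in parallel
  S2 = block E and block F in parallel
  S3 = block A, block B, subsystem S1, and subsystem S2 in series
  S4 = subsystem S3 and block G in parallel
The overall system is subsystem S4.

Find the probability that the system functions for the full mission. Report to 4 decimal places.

Parallel (C and D): 1 − (1 − 0.737000)(1 − 0.946000) = 0.985798
Parallel (E and F): 1 − (1 − 0.816000)(1 − 0.743000) = 0.952712
Series (A, B, [0.985798], and [0.952712]): 0.994000 × 0.844000 × 0.985798 × 0.952712 = 0.787913
Parallel ([0.787913] and G): 1 − (1 − 0.787913)(1 − 0.925000) = 0.9841

0.9841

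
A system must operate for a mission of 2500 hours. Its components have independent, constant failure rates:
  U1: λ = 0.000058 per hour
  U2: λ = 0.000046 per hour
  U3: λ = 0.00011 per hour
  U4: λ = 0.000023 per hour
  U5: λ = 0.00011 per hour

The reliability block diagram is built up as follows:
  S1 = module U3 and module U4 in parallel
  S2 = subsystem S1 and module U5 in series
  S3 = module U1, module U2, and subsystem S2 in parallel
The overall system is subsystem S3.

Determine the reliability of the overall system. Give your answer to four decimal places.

R(U1) = exp(−0.000058 × 2500) = 0.865022
R(U2) = exp(−0.000046 × 2500) = 0.891366
R(U3) = exp(−0.00011 × 2500) = 0.759572
R(U4) = exp(−0.000023 × 2500) = 0.944122
R(U5) = exp(−0.00011 × 2500) = 0.759572
Parallel (U3 and U4): 1 − (1 − 0.759572)(1 − 0.944122) = 0.986565
Series ([0.986565] and U5): 0.986565 × 0.759572 = 0.749367
Parallel (U1, U2, and [0.749367]): 1 − (1 − 0.865022)(1 − 0.891366)(1 − 0.749367) = 0.9963

0.9963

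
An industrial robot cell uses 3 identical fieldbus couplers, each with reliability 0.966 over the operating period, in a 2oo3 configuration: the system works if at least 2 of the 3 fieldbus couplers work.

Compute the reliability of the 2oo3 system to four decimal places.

0.9966

R = Σ_{i=2}^{3} C(3,i) p^i (1−p)^{3−i} with p = 0.966
C(3,2)·0.966^2·0.034^1 = 0.095182
C(3,3)·0.966^3·0.034^0 = 0.901429
Sum = 0.9966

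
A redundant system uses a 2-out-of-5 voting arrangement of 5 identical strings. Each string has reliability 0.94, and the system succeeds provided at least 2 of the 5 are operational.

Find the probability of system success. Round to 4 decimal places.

R = Σ_{i=2}^{5} C(5,i) p^i (1−p)^{5−i} with p = 0.94
C(5,2)·0.94^2·0.06^3 = 0.001909
C(5,3)·0.94^3·0.06^2 = 0.029901
C(5,4)·0.94^4·0.06^1 = 0.234225
C(5,5)·0.94^5·0.06^0 = 0.733904
Sum = 0.9999

0.9999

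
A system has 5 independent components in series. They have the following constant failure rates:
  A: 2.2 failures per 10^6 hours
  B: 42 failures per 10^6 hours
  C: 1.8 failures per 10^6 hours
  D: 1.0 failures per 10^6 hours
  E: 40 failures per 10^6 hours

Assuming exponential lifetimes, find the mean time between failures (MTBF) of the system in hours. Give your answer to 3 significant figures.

11500

Series of exponential components: λ_sys = Σ λ_i
λ_sys = 0.0000022 + 0.000042 + 0.0000018 + 0.0000010 + 0.000040 = 8.7000e-05 /h
MTBF = 1 / λ_sys = 11500 h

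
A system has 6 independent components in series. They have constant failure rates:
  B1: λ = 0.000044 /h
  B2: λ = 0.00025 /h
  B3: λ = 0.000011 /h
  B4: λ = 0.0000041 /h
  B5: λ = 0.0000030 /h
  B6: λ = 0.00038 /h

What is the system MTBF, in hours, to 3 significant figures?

1440

Series of exponential components: λ_sys = Σ λ_i
λ_sys = 0.000044 + 0.00025 + 0.000011 + 0.0000041 + 0.0000030 + 0.00038 = 6.9210e-04 /h
MTBF = 1 / λ_sys = 1440 h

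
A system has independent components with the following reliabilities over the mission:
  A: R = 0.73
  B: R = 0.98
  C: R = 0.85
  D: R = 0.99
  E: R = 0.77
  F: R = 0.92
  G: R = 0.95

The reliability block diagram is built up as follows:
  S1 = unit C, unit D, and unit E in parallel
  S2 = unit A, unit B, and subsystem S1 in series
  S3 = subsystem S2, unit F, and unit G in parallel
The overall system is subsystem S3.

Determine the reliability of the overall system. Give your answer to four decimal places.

Parallel (C, D, and E): 1 − (1 − 0.850000)(1 − 0.990000)(1 − 0.770000) = 0.999655
Series (A, B, and [0.999655]): 0.730000 × 0.980000 × 0.999655 = 0.715153
Parallel ([0.715153], F, and G): 1 − (1 − 0.715153)(1 − 0.920000)(1 − 0.950000) = 0.9989

0.9989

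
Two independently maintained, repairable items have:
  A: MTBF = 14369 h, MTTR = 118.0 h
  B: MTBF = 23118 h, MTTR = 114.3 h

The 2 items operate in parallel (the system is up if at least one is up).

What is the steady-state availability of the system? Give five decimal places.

A(A) = MTBF/(MTBF+MTTR) = 14369/(14369+118.0) = 0.991855
A(B) = MTBF/(MTBF+MTTR) = 23118/(23118+114.3) = 0.995080
Parallel availability: 1 − (1 − 0.991855)(1 − 0.995080) = 0.99996

0.99996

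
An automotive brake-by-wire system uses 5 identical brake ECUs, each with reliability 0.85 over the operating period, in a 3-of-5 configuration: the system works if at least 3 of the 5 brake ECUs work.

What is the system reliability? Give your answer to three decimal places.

0.973

R = Σ_{i=3}^{5} C(5,i) p^i (1−p)^{5−i} with p = 0.85
C(5,3)·0.85^3·0.15^2 = 0.13818
C(5,4)·0.85^4·0.15^1 = 0.39150
C(5,5)·0.85^5·0.15^0 = 0.44371
Sum = 0.973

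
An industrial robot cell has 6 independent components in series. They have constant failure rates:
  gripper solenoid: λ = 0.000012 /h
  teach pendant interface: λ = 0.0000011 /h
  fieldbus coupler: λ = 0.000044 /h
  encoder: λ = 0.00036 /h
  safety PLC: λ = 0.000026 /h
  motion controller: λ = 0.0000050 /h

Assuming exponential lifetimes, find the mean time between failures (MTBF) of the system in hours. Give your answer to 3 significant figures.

Series of exponential components: λ_sys = Σ λ_i
λ_sys = 0.000012 + 0.0000011 + 0.000044 + 0.00036 + 0.000026 + 0.0000050 = 4.4810e-04 /h
MTBF = 1 / λ_sys = 2230 h

2230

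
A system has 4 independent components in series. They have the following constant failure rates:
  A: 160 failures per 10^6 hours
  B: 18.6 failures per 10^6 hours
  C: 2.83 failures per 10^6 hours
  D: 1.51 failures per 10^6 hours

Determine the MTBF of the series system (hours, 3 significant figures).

5470

Series of exponential components: λ_sys = Σ λ_i
λ_sys = 0.000160 + 0.0000186 + 0.00000283 + 0.00000151 = 1.8294e-04 /h
MTBF = 1 / λ_sys = 5470 h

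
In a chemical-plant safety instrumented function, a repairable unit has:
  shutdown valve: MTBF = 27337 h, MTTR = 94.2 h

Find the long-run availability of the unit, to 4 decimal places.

0.9966

A(shutdown valve) = MTBF/(MTBF+MTTR) = 27337/(27337+94.2) = 0.9966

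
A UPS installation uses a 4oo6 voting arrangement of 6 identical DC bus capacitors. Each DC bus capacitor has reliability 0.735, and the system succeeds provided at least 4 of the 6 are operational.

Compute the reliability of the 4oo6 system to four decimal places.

0.8061

R = Σ_{i=4}^{6} C(6,i) p^i (1−p)^{6−i} with p = 0.735
C(6,4)·0.735^4·0.265^2 = 0.307420
C(6,5)·0.735^5·0.265^1 = 0.341062
C(6,6)·0.735^6·0.265^0 = 0.157661
Sum = 0.8061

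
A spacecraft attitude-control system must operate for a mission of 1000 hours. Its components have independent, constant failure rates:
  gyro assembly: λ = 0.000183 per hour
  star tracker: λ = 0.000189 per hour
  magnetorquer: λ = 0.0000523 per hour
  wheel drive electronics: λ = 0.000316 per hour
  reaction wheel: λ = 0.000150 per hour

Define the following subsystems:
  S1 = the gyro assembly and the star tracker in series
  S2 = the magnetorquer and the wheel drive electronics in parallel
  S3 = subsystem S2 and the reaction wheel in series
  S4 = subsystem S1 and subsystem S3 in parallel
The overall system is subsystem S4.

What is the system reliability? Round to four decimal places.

0.9530

R(gyro assembly) = exp(−0.000183 × 1000) = 0.832768
R(star tracker) = exp(−0.000189 × 1000) = 0.827787
R(magnetorquer) = exp(−0.0000523 × 1000) = 0.949044
R(wheel drive electronics) = exp(−0.000316 × 1000) = 0.729059
R(reaction wheel) = exp(−0.000150 × 1000) = 0.860708
Series (gyro assembly and star tracker): 0.832768 × 0.827787 = 0.689355
Parallel (magnetorquer and wheel drive electronics): 1 − (1 − 0.949044)(1 − 0.729059) = 0.986194
Series ([0.986194] and reaction wheel): 0.986194 × 0.860708 = 0.848825
Parallel ([0.689355] and [0.848825]): 1 − (1 − 0.689355)(1 − 0.848825) = 0.9530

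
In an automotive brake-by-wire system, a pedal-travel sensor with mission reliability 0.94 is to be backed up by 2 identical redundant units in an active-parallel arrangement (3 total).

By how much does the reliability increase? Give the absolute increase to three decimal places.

R_before = 0.94
R_after = 1 − (1 − 0.94)^3 = 1.000
ΔR = 1.000 − 0.94 = 0.060

0.060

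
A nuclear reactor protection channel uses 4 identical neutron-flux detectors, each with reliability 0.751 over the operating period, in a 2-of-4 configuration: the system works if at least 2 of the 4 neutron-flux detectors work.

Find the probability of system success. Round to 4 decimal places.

0.9498

R = Σ_{i=2}^{4} C(4,i) p^i (1−p)^{4−i} with p = 0.751
C(4,2)·0.751^2·0.249^2 = 0.209812
C(4,3)·0.751^3·0.249^1 = 0.421870
C(4,4)·0.751^4·0.249^0 = 0.318097
Sum = 0.9498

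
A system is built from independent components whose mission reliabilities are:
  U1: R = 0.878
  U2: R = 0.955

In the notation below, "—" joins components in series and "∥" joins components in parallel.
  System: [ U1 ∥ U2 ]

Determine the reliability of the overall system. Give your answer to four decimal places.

Parallel (U1 and U2): 1 − (1 − 0.878000)(1 − 0.955000) = 0.9945

0.9945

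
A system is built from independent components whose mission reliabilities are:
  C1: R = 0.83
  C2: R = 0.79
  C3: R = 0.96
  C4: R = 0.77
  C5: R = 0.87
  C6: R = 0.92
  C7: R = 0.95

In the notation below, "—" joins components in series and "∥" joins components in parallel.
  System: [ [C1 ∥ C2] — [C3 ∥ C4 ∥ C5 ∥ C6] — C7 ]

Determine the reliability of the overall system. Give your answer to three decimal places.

0.916

Parallel (C1 and C2): 1 − (1 − 0.83000)(1 − 0.79000) = 0.96430
Parallel (C3, C4, C5, and C6): 1 − (1 − 0.96000)(1 − 0.77000)(1 − 0.87000)(1 − 0.92000) = 0.99990
Series ([0.96430], [0.99990], and C7): 0.96430 × 0.99990 × 0.95000 = 0.916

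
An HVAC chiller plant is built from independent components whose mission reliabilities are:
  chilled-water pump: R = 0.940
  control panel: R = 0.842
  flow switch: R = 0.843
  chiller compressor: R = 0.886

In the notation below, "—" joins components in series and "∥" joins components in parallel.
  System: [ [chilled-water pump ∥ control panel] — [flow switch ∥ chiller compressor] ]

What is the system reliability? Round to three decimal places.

Parallel (chilled-water pump and control panel): 1 − (1 − 0.94000)(1 − 0.84200) = 0.99052
Parallel (flow switch and chiller compressor): 1 − (1 − 0.84300)(1 − 0.88600) = 0.98210
Series ([0.99052] and [0.98210]): 0.99052 × 0.98210 = 0.973

0.973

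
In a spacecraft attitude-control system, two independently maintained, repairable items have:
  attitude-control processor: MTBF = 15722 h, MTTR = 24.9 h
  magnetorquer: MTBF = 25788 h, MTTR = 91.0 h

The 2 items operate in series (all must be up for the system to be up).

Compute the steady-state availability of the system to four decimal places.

A(attitude-control processor) = MTBF/(MTBF+MTTR) = 15722/(15722+24.9) = 0.998419
A(magnetorquer) = MTBF/(MTBF+MTTR) = 25788/(25788+91.0) = 0.996484
Series availability: 0.998419 × 0.996484 = 0.9949

0.9949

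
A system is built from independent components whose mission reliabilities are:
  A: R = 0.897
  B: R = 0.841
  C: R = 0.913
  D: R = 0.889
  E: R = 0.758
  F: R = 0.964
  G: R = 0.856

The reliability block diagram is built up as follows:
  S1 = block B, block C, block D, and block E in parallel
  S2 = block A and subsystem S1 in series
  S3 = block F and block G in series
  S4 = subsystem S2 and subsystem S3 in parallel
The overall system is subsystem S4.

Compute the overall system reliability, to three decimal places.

Parallel (B, C, D, and E): 1 − (1 − 0.84100)(1 − 0.91300)(1 − 0.88900)(1 − 0.75800) = 0.99963
Series (A and [0.99963]): 0.89700 × 0.99963 = 0.89667
Series (F and G): 0.96400 × 0.85600 = 0.82518
Parallel ([0.89667] and [0.82518]): 1 − (1 − 0.89667)(1 − 0.82518) = 0.982

0.982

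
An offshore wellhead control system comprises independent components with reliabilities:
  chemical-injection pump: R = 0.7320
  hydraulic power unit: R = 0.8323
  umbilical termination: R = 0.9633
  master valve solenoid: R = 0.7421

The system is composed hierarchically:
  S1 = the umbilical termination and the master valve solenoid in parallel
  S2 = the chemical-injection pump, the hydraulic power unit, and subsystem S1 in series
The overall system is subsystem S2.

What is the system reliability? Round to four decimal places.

Parallel (umbilical termination and master valve solenoid): 1 − (1 − 0.963300)(1 − 0.742100) = 0.990535
Series (chemical-injection pump, hydraulic power unit, and [0.990535]): 0.732000 × 0.832300 × 0.990535 = 0.6035

0.6035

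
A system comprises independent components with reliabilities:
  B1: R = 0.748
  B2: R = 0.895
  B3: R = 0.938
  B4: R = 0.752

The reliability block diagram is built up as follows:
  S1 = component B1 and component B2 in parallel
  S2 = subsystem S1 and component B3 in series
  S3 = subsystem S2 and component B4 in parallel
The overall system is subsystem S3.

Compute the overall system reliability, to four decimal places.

0.9785

Parallel (B1 and B2): 1 − (1 − 0.748000)(1 − 0.895000) = 0.973540
Series ([0.973540] and B3): 0.973540 × 0.938000 = 0.913181
Parallel ([0.913181] and B4): 1 − (1 − 0.913181)(1 − 0.752000) = 0.9785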